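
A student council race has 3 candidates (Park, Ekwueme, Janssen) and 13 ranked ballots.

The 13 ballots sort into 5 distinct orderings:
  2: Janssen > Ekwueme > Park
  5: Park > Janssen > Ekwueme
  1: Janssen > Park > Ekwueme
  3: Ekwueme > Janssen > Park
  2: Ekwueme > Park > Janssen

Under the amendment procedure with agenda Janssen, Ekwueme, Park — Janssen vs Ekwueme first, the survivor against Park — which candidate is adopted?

Round 1: Janssen vs Ekwueme — 8–5, Janssen advances.
Round 2: Janssen vs Park — 6–7, Park advances.
Park survives the agenda.

Park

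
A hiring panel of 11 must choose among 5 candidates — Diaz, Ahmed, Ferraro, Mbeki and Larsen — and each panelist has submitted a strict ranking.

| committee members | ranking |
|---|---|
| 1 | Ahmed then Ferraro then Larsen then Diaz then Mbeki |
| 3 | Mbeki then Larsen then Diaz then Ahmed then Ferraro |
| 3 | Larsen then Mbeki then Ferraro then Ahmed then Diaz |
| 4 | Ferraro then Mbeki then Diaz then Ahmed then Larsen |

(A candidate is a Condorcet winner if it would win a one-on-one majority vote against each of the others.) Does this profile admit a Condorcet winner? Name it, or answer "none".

Mbeki

Head-to-head results (11 committee members):
Diaz vs Ahmed: 7 to 4, Diaz.
Diaz vs Ferraro: 3 for Diaz, 8 for Ferraro — Ferraro by 8–3.
Diaz vs Mbeki: Mbeki, 10–1.
Diaz vs Larsen: Larsen, 7–4.
Ahmed vs Ferraro: Ahmed preferred on 1+3 = 4 ballots; Ferraro wins 7–4.
Ahmed vs Mbeki: 1 to 10, Mbeki.
Ahmed vs Larsen: Larsen, 6–5.
Ferraro vs Mbeki: Ferraro is ranked higher on 1+4 = 5 ballots, Mbeki on 6. Mbeki wins 6–5.
Ferraro–Larsen: Larsen 6–5.
Mbeki vs Larsen: Mbeki, 7–4.
Only Mbeki has no losses; Mbeki is the Condorcet winner.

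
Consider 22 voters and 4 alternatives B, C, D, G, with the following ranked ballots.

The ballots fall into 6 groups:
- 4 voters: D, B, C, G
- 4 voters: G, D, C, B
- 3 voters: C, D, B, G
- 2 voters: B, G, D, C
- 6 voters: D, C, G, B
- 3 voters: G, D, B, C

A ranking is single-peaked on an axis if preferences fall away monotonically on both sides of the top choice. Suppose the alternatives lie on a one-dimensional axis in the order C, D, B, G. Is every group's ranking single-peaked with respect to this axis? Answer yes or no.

no

Axis positions: C=1, D=2, B=3, G=4.
Group 1 (peak D at position 2): ranking walks positions 2-3-1-4, expanding outward from the peak — single-peaked.
Group 2: ranking walks positions 4-2-1-3; D is ranked above B even though B lies between D and the peak G on the axis — preferences dip and rise again. Not single-peaked.
Group 3 (peak C at position 1): ranking walks positions 1-2-3-4, expanding outward from the peak — single-peaked.
Group 4 (peak B at position 3): ranking walks positions 3-4-2-1, expanding outward from the peak — single-peaked.
Group 5: ranking walks positions 2-1-4-3; G is ranked above B even though B lies between G and the peak D on the axis — preferences dip and rise again. Not single-peaked.
Group 6: ranking walks positions 4-2-3-1; D is ranked above B even though B lies between D and the peak G on the axis — preferences dip and rise again. Not single-peaked.
Group 2 violates single-peakedness, so the profile is not single-peaked on this axis.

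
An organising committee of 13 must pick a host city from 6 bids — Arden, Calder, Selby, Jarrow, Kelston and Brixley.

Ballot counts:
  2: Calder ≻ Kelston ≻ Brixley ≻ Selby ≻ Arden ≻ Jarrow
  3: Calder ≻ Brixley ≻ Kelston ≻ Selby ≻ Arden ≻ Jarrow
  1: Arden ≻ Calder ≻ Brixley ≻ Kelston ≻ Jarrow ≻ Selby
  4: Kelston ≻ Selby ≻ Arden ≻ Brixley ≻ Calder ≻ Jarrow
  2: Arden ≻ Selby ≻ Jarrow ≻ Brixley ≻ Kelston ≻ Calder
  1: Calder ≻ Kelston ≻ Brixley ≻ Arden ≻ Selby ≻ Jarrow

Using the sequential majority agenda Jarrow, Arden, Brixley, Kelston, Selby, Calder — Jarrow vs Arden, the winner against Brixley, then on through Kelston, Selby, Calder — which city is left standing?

Round 1: Jarrow vs Arden — 0–13, Arden advances.
Round 2: Arden vs Brixley — 7–6, Arden advances.
Round 3: Arden vs Kelston — 3–10, Kelston advances.
Round 4: Kelston vs Selby — 11–2, Kelston advances.
Round 5: Kelston vs Calder — 6–7, Calder advances.
Calder survives the agenda.

Calder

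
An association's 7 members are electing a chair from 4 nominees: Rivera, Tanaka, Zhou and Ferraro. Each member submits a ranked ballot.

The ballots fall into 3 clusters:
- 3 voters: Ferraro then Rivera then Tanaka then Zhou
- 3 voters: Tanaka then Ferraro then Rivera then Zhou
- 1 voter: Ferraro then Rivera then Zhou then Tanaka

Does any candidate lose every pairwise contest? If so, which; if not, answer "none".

Head-to-head results (7 voters):
Rivera vs Tanaka: Rivera wins 4–3.
Rivera vs Zhou: 3+3+1 = 7 for Rivera, 0 for Zhou — Rivera by 7–0.
Rivera–Ferraro: Ferraro 7–0.
Tanaka vs Zhou: Tanaka is ranked higher on 3+3 = 6 ballots, Zhou on 1. Tanaka wins 6–1.
Tanaka vs Ferraro: Ferraro wins 4–3.
Zhou vs Ferraro: Zhou preferred on 0 ballots; Ferraro wins 7–0.
Only Zhou has no wins; Zhou is the Condorcet loser.

Zhou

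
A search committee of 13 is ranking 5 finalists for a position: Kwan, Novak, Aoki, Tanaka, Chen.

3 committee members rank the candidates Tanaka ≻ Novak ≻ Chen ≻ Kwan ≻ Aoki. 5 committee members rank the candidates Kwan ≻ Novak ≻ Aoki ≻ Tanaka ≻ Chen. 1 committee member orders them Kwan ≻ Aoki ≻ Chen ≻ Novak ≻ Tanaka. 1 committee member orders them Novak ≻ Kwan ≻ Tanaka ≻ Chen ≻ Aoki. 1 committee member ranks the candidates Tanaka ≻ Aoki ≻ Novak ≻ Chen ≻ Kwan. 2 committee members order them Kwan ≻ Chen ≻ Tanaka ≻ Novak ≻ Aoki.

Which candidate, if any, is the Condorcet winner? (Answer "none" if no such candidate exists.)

Check each pair by majority over 13 ballots:
Kwan–Novak: Kwan 8–5.
Kwan vs Aoki: Kwan, 12–1.
Kwan vs Tanaka: Kwan, 9–4.
Kwan vs Chen: Kwan, 9–4.
Novak vs Aoki: Novak wins 11–2.
Novak–Tanaka: Novak 7–6.
Novak vs Chen: Novak, 10–3.
Aoki vs Tanaka: Tanaka, 7–6.
Aoki–Chen: Aoki 7–6.
Tanaka vs Chen: Tanaka wins 10–3.
Only Kwan has no losses; Kwan is the Condorcet winner.

Kwan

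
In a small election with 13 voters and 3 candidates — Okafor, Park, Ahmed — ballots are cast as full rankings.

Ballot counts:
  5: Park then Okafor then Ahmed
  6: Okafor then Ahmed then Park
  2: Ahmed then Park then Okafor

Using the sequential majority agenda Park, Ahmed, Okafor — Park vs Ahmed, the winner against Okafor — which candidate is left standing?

Okafor

Round 1: Park vs Ahmed — 5–8, Ahmed advances.
Round 2: Ahmed vs Okafor — 2–11, Okafor advances.
The agenda winner is Okafor.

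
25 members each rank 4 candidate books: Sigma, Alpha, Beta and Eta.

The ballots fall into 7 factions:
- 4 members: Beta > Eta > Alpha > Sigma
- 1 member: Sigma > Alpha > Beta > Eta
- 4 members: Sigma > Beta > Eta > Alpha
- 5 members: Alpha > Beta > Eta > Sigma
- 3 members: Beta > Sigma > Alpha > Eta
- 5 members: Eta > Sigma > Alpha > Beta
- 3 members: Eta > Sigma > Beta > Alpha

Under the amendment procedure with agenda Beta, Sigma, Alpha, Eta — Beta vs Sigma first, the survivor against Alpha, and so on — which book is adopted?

Eta

Round 1: Beta vs Sigma — 12–13, Sigma advances.
Round 2: Sigma vs Alpha — 16–9, Sigma advances.
Round 3: Sigma vs Eta — 8–17, Eta advances.
Eta survives the agenda.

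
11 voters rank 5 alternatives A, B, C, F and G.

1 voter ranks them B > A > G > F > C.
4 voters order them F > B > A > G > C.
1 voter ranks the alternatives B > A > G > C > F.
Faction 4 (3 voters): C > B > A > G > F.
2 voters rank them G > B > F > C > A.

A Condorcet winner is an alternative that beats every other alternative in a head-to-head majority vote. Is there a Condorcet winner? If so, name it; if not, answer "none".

B

Check each pair by majority over 11 ballots:
A vs B: 0 for A, 11 for B — B by 11–0.
A vs C: A preferred on 1+4+1 = 6 ballots; A wins 6–5.
A vs F: A is ranked higher on 1+1+3 = 5 ballots, F on 6. F wins 6–5.
A vs G: A preferred on 1+4+1+3 = 9 ballots; A wins 9–2.
B vs C: 8 to 3, B.
B vs F: B is ranked higher on 1+1+3+2 = 7 ballots, F on 4. B wins 7–4.
B vs G: 9 to 2, B.
C vs F: 1+3 = 4 for C, 7 for F — F by 7–4.
C vs G: C is ranked higher on 3 ballots, G on 8. G wins 8–3.
F vs G: F preferred on 4 ballots; G wins 7–4.
B beats each of A, C, F, G — B is the Condorcet winner.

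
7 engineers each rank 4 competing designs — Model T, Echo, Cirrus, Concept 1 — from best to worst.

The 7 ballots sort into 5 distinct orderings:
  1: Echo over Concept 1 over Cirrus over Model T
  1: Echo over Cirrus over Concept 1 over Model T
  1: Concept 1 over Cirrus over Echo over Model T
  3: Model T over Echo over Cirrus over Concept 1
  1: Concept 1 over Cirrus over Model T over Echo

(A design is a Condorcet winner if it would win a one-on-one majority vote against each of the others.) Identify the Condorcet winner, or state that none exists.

Check each pair by majority over 7 ballots:
Model T vs Echo: Model T is ranked higher on 3+1 = 4 ballots, Echo on 3. Model T wins 4–3.
Model T vs Cirrus: 3 for Model T, 4 for Cirrus — Cirrus by 4–3.
Model T vs Concept 1: 3 for Model T, 4 for Concept 1 — Concept 1 by 4–3.
Echo vs Cirrus: 5 to 2, Echo.
Echo vs Concept 1: 5 to 2, Echo.
Cirrus vs Concept 1: Cirrus is ranked higher on 1+3 = 4 ballots, Concept 1 on 3. Cirrus wins 4–3.
Each design drops at least one matchup (Model T loses to Cirrus; Echo loses to Model T; Cirrus loses to Echo; Concept 1 loses to Echo); the cycle Model T > Echo > Cirrus > Model T rules out a Condorcet winner.

none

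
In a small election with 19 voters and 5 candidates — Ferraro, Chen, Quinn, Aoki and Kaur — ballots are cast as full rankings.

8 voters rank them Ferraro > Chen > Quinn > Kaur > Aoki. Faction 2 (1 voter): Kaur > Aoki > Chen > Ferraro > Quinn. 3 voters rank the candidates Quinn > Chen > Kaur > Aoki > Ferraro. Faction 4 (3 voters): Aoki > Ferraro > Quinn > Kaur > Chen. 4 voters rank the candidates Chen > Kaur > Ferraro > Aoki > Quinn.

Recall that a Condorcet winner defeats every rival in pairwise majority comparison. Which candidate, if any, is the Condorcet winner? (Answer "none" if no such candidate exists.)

Ferraro

Pairwise majorities:
Ferraro vs Chen: Ferraro wins 11–8.
Ferraro vs Quinn: Ferraro, 16–3.
Ferraro vs Aoki: Ferraro, 12–7.
Ferraro vs Kaur: Ferraro wins 11–8.
Chen–Quinn: Chen 13–6.
Chen vs Aoki: Chen, 15–4.
Chen vs Kaur: Chen wins 15–4.
Quinn vs Aoki: Quinn is ranked higher on 8+3 = 11 ballots, Aoki on 8. Quinn wins 11–8.
Quinn vs Kaur: Quinn is ranked higher on 8+3+3 = 14 ballots, Kaur on 5. Quinn wins 14–5.
Aoki vs Kaur: Kaur wins 16–3.
Ferraro defeats every rival head-to-head and is the Condorcet winner.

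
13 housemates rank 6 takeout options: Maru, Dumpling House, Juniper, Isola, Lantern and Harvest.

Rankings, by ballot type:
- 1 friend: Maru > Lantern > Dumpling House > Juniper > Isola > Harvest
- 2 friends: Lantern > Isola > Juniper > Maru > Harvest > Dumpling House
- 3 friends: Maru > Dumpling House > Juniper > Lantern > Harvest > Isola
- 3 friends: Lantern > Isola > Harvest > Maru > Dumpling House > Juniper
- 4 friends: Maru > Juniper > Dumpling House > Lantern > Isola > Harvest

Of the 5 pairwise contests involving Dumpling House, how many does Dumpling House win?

Dumpling House against each rival (13 friends):
Dumpling House vs Maru: 0 to 13, Maru.
Dumpling House vs Juniper: Dumpling House wins 7–6.
Dumpling House vs Isola: 8 to 5, Dumpling House.
Dumpling House vs Lantern: Dumpling House is ranked higher on 3+4 = 7 ballots, Lantern on 6. Dumpling House wins 7–6.
Dumpling House vs Harvest: Dumpling House is ranked higher on 1+3+4 = 8 ballots, Harvest on 5. Dumpling House wins 8–5.
Dumpling House beats Juniper, Isola, Lantern, Harvest; loses to Maru — 4 pairwise wins.

4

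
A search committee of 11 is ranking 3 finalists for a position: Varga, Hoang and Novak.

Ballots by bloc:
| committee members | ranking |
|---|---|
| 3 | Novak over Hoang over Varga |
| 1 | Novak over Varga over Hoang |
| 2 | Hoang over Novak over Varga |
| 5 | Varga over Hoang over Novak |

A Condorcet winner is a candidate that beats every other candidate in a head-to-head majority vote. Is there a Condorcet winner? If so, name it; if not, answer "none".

Head-to-head results (11 committee members):
Varga vs Hoang: Varga wins 6–5.
Varga–Novak: Novak 6–5.
Hoang vs Novak: 7 to 4, Hoang.
Each candidate drops at least one matchup (Varga loses to Novak; Hoang loses to Varga; Novak loses to Hoang); the cycle Varga → Hoang → Novak → Varga rules out a Condorcet winner.

none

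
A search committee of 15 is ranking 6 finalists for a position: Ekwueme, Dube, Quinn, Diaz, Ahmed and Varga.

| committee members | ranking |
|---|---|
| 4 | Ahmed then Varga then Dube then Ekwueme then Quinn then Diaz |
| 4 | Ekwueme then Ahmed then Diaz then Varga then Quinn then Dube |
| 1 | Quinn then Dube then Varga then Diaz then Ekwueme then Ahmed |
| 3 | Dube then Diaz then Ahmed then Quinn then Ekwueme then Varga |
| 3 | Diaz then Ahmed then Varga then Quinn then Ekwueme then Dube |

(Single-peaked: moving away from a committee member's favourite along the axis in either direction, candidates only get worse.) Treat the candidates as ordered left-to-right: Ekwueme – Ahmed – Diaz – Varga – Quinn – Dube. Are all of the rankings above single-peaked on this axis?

Axis positions: Ekwueme=1, Ahmed=2, Diaz=3, Varga=4, Quinn=5, Dube=6.
Bloc 1: ranking walks positions 2-4-6-1-5-3; Varga is ranked above Diaz even though Diaz lies between Varga and the peak Ahmed on the axis — preferences dip and rise again. Not single-peaked.
Bloc 2 (peak Ekwueme at position 1): ranking walks positions 1-2-3-4-5-6, expanding outward from the peak — single-peaked.
Bloc 3: ranking walks positions 5-6-4-3-1-2; Ekwueme is ranked above Ahmed even though Ahmed lies between Ekwueme and the peak Quinn on the axis — preferences dip and rise again. Not single-peaked.
Bloc 4: ranking walks positions 6-3-2-5-1-4; Diaz is ranked above Quinn even though Quinn lies between Diaz and the peak Dube on the axis — preferences dip and rise again. Not single-peaked.
Bloc 5 (peak Diaz at position 3): ranking walks positions 3-2-4-5-1-6, expanding outward from the peak — single-peaked.
Bloc 1 violates single-peakedness, so the profile is not single-peaked on this axis.

no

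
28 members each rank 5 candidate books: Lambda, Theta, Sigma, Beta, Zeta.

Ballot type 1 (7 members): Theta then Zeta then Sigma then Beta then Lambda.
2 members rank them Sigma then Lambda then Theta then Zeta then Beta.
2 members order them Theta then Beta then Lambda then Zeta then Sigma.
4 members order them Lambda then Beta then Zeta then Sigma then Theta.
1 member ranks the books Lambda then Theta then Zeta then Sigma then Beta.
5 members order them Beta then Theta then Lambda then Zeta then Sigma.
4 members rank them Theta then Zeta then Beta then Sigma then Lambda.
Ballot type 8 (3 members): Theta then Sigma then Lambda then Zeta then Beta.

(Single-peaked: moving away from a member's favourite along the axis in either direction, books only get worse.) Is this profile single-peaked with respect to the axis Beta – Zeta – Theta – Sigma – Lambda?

no

Axis positions: Beta=1, Zeta=2, Theta=3, Sigma=4, Lambda=5.
Ballot type 1 (peak Theta at position 3): ranking walks positions 3-2-4-1-5, expanding outward from the peak — single-peaked.
Ballot type 2 (peak Sigma at position 4): ranking walks positions 4-5-3-2-1, expanding outward from the peak — single-peaked.
Ballot type 3: ranking walks positions 3-1-5-2-4; Beta is ranked above Zeta even though Zeta lies between Beta and the peak Theta on the axis — preferences dip and rise again. Not single-peaked.
Ballot type 4: ranking walks positions 5-1-2-4-3; Beta is ranked above Sigma even though Sigma lies between Beta and the peak Lambda on the axis — preferences dip and rise again. Not single-peaked.
Ballot type 5: ranking walks positions 5-3-2-4-1; Theta is ranked above Sigma even though Sigma lies between Theta and the peak Lambda on the axis — preferences dip and rise again. Not single-peaked.
Ballot type 6: ranking walks positions 1-3-5-2-4; Theta is ranked above Zeta even though Zeta lies between Theta and the peak Beta on the axis — preferences dip and rise again. Not single-peaked.
Ballot type 7 (peak Theta at position 3): ranking walks positions 3-2-1-4-5, expanding outward from the peak — single-peaked.
Ballot type 8 (peak Theta at position 3): ranking walks positions 3-4-5-2-1, expanding outward from the peak — single-peaked.
Ballot type 3 violates single-peakedness, so the profile is not single-peaked on this axis.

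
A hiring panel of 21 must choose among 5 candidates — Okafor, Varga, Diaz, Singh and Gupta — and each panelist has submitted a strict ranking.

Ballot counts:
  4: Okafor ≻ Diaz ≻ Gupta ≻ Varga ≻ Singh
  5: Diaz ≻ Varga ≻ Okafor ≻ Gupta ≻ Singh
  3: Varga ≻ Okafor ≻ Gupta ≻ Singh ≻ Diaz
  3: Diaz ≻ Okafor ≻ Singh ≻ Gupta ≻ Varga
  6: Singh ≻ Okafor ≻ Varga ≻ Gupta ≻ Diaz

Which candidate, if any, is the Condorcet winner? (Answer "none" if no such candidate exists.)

Pairwise majorities:
Okafor vs Varga: Okafor, 13–8.
Okafor vs Diaz: Okafor, 13–8.
Okafor–Singh: Okafor 15–6.
Okafor vs Gupta: Okafor, 21–0.
Varga vs Diaz: Diaz, 12–9.
Varga–Singh: Varga 12–9.
Varga–Gupta: Varga 14–7.
Diaz vs Singh: Diaz, 12–9.
Diaz vs Gupta: Diaz wins 12–9.
Singh vs Gupta: Gupta wins 12–9.
Okafor wins every pairwise contest, so Okafor is the Condorcet winner.

Okafor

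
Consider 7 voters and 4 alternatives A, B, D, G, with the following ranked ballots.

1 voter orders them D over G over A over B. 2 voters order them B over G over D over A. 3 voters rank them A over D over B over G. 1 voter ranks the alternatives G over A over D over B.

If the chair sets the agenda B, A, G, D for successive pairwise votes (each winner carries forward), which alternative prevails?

D

Round 1: B vs A — 2–5, A advances.
Round 2: A vs G — 3–4, G advances.
Round 3: G vs D — 3–4, D advances.
The agenda winner is D.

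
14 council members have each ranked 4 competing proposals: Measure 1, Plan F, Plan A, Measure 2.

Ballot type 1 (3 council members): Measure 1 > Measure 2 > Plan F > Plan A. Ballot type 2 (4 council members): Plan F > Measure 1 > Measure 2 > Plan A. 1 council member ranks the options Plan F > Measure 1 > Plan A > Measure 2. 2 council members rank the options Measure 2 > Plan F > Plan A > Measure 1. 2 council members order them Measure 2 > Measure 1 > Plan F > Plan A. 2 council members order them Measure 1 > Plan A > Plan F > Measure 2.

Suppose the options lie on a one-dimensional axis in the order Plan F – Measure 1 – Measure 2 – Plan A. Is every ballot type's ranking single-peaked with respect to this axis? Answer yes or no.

no

Axis positions: Plan F=1, Measure 1=2, Measure 2=3, Plan A=4.
Ballot type 1 (peak Measure 1 at position 2): ranking walks positions 2-3-1-4, expanding outward from the peak — single-peaked.
Ballot type 2 (peak Plan F at position 1): ranking walks positions 1-2-3-4, expanding outward from the peak — single-peaked.
Ballot type 3: ranking walks positions 1-2-4-3; Plan A is ranked above Measure 2 even though Measure 2 lies between Plan A and the peak Plan F on the axis — preferences dip and rise again. Not single-peaked.
Ballot type 4: ranking walks positions 3-1-4-2; Plan F is ranked above Measure 1 even though Measure 1 lies between Plan F and the peak Measure 2 on the axis — preferences dip and rise again. Not single-peaked.
Ballot type 5 (peak Measure 2 at position 3): ranking walks positions 3-2-1-4, expanding outward from the peak — single-peaked.
Ballot type 6: ranking walks positions 2-4-1-3; Plan A is ranked above Measure 2 even though Measure 2 lies between Plan A and the peak Measure 1 on the axis — preferences dip and rise again. Not single-peaked.
Ballot type 3 violates single-peakedness, so the profile is not single-peaked on this axis.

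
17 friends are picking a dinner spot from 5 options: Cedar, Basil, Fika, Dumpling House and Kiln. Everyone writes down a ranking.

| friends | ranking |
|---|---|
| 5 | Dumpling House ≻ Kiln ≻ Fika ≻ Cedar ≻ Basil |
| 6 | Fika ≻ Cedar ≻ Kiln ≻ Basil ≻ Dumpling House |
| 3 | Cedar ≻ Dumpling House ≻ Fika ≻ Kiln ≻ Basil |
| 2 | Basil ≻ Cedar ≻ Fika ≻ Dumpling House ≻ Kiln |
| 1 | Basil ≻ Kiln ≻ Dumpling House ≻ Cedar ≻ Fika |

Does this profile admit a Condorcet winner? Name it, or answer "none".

none

Pairwise majorities:
Cedar–Basil: Cedar 14–3.
Cedar–Fika: Fika 11–6.
Cedar vs Dumpling House: 6+3+2 = 11 for Cedar, 6 for Dumpling House — Cedar by 11–6.
Cedar–Kiln: Cedar 11–6.
Basil vs Fika: 2+1 = 3 for Basil, 14 for Fika — Fika by 14–3.
Basil vs Dumpling House: 6+2+1 = 9 for Basil, 8 for Dumpling House — Basil by 9–8.
Basil–Kiln: Kiln 14–3.
Fika–Dumpling House: Dumpling House 9–8.
Fika vs Kiln: 11 to 6, Fika.
Dumpling House vs Kiln: Dumpling House wins 10–7.
Every restaurant loses at least once (Cedar loses to Fika; Basil loses to Cedar; Fika loses to Dumpling House; Dumpling House loses to Cedar; Kiln loses to Cedar). The majority relation contains the cycle Cedar > Dumpling House > Fika > Cedar, so there is no Condorcet winner.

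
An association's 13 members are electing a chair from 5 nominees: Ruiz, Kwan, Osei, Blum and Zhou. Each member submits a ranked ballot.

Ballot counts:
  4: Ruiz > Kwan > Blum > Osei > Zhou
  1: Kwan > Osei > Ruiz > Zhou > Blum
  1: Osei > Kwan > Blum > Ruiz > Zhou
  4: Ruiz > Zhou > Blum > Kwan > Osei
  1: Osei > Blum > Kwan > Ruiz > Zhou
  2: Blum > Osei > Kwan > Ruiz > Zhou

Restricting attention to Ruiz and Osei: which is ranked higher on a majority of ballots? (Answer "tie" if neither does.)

Ballots ranking Ruiz above Osei: 4 + 4 = 8.
Ballots ranking Osei above Ruiz: 13 − 8 = 5.
Ruiz wins the head-to-head 8–5.

Ruiz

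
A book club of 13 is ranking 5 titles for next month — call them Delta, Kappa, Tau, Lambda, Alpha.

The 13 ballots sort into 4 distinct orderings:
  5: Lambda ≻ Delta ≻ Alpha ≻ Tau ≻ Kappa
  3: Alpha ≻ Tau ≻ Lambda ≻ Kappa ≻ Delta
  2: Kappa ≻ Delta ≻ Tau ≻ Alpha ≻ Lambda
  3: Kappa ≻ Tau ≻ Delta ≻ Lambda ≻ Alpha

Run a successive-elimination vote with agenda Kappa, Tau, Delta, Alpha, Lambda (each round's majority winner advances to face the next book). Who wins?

Round 1: Kappa vs Tau — 5–8, Tau advances.
Round 2: Tau vs Delta — 6–7, Delta advances.
Round 3: Delta vs Alpha — 10–3, Delta advances.
Round 4: Delta vs Lambda — 5–8, Lambda advances.
The agenda winner is Lambda.

Lambda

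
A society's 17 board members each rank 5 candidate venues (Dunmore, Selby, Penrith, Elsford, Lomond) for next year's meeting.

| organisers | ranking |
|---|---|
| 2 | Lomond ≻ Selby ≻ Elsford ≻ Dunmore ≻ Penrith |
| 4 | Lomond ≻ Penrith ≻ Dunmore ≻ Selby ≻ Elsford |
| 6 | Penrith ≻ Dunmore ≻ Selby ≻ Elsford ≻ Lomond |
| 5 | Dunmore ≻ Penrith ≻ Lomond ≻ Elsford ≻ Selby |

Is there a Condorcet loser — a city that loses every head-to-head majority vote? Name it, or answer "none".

Pairwise majorities:
Dunmore vs Selby: Dunmore wins 15–2.
Dunmore vs Penrith: 2+5 = 7 for Dunmore, 10 for Penrith — Penrith by 10–7.
Dunmore vs Elsford: Dunmore, 15–2.
Dunmore vs Lomond: Dunmore wins 11–6.
Selby–Penrith: Penrith 15–2.
Selby vs Elsford: 2+4+6 = 12 for Selby, 5 for Elsford — Selby by 12–5.
Selby vs Lomond: Selby preferred on 6 ballots; Lomond wins 11–6.
Penrith vs Elsford: Penrith, 15–2.
Penrith vs Lomond: 11 to 6, Penrith.
Elsford vs Lomond: Lomond wins 11–6.
Elsford is beaten in every head-to-head and is the Condorcet loser.

Elsford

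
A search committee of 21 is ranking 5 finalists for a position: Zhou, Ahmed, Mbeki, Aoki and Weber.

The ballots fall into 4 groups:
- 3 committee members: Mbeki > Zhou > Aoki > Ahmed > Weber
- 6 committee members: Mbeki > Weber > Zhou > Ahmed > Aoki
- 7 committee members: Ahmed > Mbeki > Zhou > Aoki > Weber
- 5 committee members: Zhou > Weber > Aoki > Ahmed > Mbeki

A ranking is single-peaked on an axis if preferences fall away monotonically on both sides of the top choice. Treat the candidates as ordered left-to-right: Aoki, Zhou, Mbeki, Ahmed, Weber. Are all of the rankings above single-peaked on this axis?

Axis positions: Aoki=1, Zhou=2, Mbeki=3, Ahmed=4, Weber=5.
Group 1 (peak Mbeki at position 3): ranking walks positions 3-2-1-4-5, expanding outward from the peak — single-peaked.
Group 2: ranking walks positions 3-5-2-4-1; Weber is ranked above Ahmed even though Ahmed lies between Weber and the peak Mbeki on the axis — preferences dip and rise again. Not single-peaked.
Group 3 (peak Ahmed at position 4): ranking walks positions 4-3-2-1-5, expanding outward from the peak — single-peaked.
Group 4: ranking walks positions 2-5-1-4-3; Weber is ranked above Mbeki even though Mbeki lies between Weber and the peak Zhou on the axis — preferences dip and rise again. Not single-peaked.
Group 2 violates single-peakedness, so the profile is not single-peaked on this axis.

no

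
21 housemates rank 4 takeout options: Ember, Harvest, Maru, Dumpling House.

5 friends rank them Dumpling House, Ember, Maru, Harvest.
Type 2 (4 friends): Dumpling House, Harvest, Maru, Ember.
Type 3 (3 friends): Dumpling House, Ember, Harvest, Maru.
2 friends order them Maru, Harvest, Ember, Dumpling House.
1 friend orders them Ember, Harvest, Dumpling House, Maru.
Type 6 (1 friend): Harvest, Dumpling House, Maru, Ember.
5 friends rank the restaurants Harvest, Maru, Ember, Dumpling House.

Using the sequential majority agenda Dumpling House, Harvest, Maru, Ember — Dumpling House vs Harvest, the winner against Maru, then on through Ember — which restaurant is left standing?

Round 1: Dumpling House vs Harvest — 12–9, Dumpling House advances.
Round 2: Dumpling House vs Maru — 14–7, Dumpling House advances.
Round 3: Dumpling House vs Ember — 13–8, Dumpling House advances.
The agenda winner is Dumpling House.

Dumpling House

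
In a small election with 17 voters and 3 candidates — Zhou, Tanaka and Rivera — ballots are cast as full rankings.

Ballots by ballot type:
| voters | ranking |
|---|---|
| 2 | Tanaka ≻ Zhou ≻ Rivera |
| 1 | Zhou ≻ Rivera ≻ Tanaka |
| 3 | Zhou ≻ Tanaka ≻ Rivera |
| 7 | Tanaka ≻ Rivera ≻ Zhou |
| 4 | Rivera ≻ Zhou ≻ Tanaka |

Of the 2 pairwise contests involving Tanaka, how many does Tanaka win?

2

Tanaka against each rival (17 voters):
Tanaka vs Zhou: Tanaka preferred on 2+7 = 9 ballots; Tanaka wins 9–8.
Tanaka vs Rivera: 2+3+7 = 12 for Tanaka, 5 for Rivera — Tanaka by 12–5.
Tanaka beats Zhou, Rivera — 2 pairwise wins.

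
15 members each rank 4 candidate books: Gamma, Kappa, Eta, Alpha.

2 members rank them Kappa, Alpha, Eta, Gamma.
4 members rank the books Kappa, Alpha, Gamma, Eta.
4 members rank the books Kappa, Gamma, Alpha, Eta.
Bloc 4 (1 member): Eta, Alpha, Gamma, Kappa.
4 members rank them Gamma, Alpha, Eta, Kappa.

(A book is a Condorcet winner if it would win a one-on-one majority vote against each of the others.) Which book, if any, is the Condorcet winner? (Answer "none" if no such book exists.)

Kappa

Head-to-head results (15 members):
Gamma vs Kappa: Kappa, 10–5.
Gamma vs Eta: Gamma wins 12–3.
Gamma vs Alpha: Gamma wins 8–7.
Kappa vs Eta: Kappa, 10–5.
Kappa vs Alpha: Kappa, 10–5.
Eta vs Alpha: Alpha wins 14–1.
Kappa wins every pairwise contest, so Kappa is the Condorcet winner.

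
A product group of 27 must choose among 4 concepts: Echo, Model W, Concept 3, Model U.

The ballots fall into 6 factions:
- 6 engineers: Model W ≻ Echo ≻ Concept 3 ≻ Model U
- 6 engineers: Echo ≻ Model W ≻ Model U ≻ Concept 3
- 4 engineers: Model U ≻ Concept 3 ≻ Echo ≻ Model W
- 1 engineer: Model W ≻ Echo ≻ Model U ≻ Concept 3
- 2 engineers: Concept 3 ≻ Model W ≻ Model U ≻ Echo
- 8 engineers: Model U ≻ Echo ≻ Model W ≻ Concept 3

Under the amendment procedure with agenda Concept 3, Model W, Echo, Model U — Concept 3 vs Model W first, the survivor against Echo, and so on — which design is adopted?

Model U

Round 1: Concept 3 vs Model W — 6–21, Model W advances.
Round 2: Model W vs Echo — 9–18, Echo advances.
Round 3: Echo vs Model U — 13–14, Model U advances.
The agenda winner is Model U.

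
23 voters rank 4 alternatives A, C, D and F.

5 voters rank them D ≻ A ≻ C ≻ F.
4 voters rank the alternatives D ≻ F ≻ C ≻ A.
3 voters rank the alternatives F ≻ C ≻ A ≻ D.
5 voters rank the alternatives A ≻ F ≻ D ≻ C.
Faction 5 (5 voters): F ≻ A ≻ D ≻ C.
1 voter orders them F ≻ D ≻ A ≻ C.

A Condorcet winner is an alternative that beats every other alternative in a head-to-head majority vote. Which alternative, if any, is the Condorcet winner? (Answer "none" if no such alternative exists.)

Pairwise majorities:
A vs C: A is ranked higher on 5+5+5+1 = 16 ballots, C on 7. A wins 16–7.
A vs D: A is ranked higher on 3+5+5 = 13 ballots, D on 10. A wins 13–10.
A vs F: F, 13–10.
C–D: D 20–3.
C vs F: 5 to 18, F.
D vs F: F wins 14–9.
F beats each of A, C, D — F is the Condorcet winner.

F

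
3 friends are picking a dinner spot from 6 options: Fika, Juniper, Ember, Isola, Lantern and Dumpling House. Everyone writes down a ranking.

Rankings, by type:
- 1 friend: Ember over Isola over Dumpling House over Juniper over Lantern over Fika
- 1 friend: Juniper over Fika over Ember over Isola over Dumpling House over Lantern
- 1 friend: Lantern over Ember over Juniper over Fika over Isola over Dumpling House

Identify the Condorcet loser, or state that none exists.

none

Pairwise majorities:
Fika vs Juniper: Fika preferred on 0 ballots; Juniper wins 3–0.
Fika vs Ember: Fika preferred on 1 ballot; Ember wins 2–1.
Fika vs Isola: Fika, 2–1.
Fika–Lantern: Lantern 2–1.
Fika vs Dumpling House: Fika, 2–1.
Juniper vs Ember: Juniper preferred on 1 ballot; Ember wins 2–1.
Juniper–Isola: Juniper 2–1.
Juniper–Lantern: Juniper 2–1.
Juniper vs Dumpling House: Juniper, 2–1.
Ember vs Isola: 1+1+1 = 3 for Ember, 0 for Isola — Ember by 3–0.
Ember vs Lantern: Ember wins 2–1.
Ember–Dumpling House: Ember 3–0.
Isola vs Lantern: Isola is ranked higher on 1+1 = 2 ballots, Lantern on 1. Isola wins 2–1.
Isola vs Dumpling House: Isola is ranked higher on 1+1+1 = 3 ballots, Dumpling House on 0. Isola wins 3–0.
Lantern vs Dumpling House: 1 for Lantern, 2 for Dumpling House — Dumpling House by 2–1.
No restaurant is winless: Fika beats Isola; Juniper beats Fika; Ember beats Fika; Isola beats Lantern; Lantern beats Fika; Dumpling House beats Lantern. There is no Condorcet loser.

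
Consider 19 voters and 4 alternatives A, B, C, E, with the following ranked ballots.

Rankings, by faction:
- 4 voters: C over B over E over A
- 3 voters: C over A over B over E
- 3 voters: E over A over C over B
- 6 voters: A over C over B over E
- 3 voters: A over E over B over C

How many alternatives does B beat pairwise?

B against each rival (19 voters):
B vs A: B preferred on 4 ballots; A wins 15–4.
B–C: C 16–3.
B vs E: B wins 13–6.
B beats E; loses to A, C — 1 pairwise win.

1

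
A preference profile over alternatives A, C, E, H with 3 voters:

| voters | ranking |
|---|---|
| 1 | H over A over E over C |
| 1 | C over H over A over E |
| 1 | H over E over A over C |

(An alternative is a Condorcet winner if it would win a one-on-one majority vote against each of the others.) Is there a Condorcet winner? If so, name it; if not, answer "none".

H

Pairwise majorities:
A vs C: A wins 2–1.
A vs E: 2 to 1, A.
A–H: H 3–0.
C vs E: E wins 2–1.
C vs H: C is ranked higher on 1 ballot, H on 2. H wins 2–1.
E vs H: H, 3–0.
H beats each of A, C, E — H is the Condorcet winner.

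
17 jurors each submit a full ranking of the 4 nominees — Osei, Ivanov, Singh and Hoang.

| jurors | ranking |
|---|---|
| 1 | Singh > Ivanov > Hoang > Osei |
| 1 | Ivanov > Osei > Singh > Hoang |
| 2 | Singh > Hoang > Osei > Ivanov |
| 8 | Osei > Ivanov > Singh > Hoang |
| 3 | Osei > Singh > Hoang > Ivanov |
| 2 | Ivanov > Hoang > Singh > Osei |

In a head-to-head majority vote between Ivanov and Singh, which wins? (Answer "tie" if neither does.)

Ballots ranking Ivanov above Singh: 1 + 8 + 2 = 11.
Ballots ranking Singh above Ivanov: 17 − 11 = 6.
Ivanov wins the head-to-head 11–6.

Ivanov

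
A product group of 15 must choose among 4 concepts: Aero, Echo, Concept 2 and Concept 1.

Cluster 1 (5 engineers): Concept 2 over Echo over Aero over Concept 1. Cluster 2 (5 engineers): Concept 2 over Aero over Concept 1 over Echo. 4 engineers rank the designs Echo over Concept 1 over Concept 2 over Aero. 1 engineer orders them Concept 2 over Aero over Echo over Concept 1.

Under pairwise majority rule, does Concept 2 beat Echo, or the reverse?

Concept 2

Ballots ranking Concept 2 above Echo: 5 + 5 + 1 = 11.
Ballots ranking Echo above Concept 2: 15 − 11 = 4.
Concept 2 wins the head-to-head 11–4.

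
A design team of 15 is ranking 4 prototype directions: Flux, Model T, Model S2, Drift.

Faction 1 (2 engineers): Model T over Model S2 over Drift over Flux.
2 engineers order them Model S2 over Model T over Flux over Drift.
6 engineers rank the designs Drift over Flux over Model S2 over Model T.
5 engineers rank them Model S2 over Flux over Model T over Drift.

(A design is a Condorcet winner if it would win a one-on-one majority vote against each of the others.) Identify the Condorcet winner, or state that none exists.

Model S2

Check each pair by majority over 15 ballots:
Flux vs Model T: Flux preferred on 6+5 = 11 ballots; Flux wins 11–4.
Flux vs Model S2: 6 to 9, Model S2.
Flux vs Drift: 7 to 8, Drift.
Model T vs Model S2: Model T preferred on 2 ballots; Model S2 wins 13–2.
Model T vs Drift: 2+2+5 = 9 for Model T, 6 for Drift — Model T by 9–6.
Model S2 vs Drift: Model S2 preferred on 2+2+5 = 9 ballots; Model S2 wins 9–6.
Only Model S2 has no losses; Model S2 is the Condorcet winner.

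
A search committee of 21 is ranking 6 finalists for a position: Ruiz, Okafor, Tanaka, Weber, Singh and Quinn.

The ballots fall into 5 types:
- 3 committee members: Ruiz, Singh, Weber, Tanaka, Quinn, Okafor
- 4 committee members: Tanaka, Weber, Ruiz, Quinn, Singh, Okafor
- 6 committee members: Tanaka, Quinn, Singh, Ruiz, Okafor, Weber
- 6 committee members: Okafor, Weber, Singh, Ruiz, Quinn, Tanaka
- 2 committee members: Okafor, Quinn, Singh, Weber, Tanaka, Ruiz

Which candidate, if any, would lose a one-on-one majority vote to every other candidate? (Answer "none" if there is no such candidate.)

Pairwise majorities:
Ruiz vs Okafor: Ruiz is ranked higher on 3+4+6 = 13 ballots, Okafor on 8. Ruiz wins 13–8.
Ruiz vs Tanaka: Tanaka wins 12–9.
Ruiz vs Weber: Ruiz preferred on 3+6 = 9 ballots; Weber wins 12–9.
Ruiz–Singh: Singh 14–7.
Ruiz vs Quinn: 3+4+6 = 13 for Ruiz, 8 for Quinn — Ruiz by 13–8.
Okafor vs Tanaka: 8 to 13, Tanaka.
Okafor vs Weber: Okafor, 14–7.
Okafor vs Singh: Singh, 13–8.
Okafor–Quinn: Quinn 13–8.
Tanaka vs Weber: Tanaka is ranked higher on 4+6 = 10 ballots, Weber on 11. Weber wins 11–10.
Tanaka vs Singh: 4+6 = 10 for Tanaka, 11 for Singh — Singh by 11–10.
Tanaka vs Quinn: Tanaka preferred on 3+4+6 = 13 ballots; Tanaka wins 13–8.
Weber vs Singh: Singh wins 11–10.
Weber–Quinn: Weber 13–8.
Singh vs Quinn: 9 to 12, Quinn.
No candidate is winless: Ruiz beats Okafor; Okafor beats Weber; Tanaka beats Ruiz; Weber beats Ruiz; Singh beats Ruiz; Quinn beats Okafor. There is no Condorcet loser.

none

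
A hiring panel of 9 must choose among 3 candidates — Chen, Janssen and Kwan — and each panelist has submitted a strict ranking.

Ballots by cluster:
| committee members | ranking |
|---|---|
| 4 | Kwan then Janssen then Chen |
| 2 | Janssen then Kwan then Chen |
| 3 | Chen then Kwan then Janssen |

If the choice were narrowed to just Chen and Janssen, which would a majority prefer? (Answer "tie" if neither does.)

Ballots ranking Chen above Janssen: 3.
Ballots ranking Janssen above Chen: 9 − 3 = 6.
Janssen wins the head-to-head 6–3.

Janssen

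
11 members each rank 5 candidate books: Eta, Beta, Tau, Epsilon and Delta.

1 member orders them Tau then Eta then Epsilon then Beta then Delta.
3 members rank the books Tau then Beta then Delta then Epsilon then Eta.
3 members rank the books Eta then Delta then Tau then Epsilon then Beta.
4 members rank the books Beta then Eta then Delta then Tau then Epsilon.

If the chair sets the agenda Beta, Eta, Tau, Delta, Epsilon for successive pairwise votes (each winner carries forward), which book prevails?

Round 1: Beta vs Eta — 7–4, Beta advances.
Round 2: Beta vs Tau — 4–7, Tau advances.
Round 3: Tau vs Delta — 4–7, Delta advances.
Round 4: Delta vs Epsilon — 10–1, Delta advances.
The agenda winner is Delta.

Delta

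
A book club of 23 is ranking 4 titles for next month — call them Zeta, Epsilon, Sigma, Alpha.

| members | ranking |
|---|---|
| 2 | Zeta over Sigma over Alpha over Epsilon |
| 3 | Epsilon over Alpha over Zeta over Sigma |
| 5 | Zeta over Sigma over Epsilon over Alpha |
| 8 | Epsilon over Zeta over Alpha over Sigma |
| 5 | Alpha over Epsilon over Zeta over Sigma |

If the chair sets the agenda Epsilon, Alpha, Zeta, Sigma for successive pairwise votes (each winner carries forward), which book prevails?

Epsilon

Round 1: Epsilon vs Alpha — 16–7, Epsilon advances.
Round 2: Epsilon vs Zeta — 16–7, Epsilon advances.
Round 3: Epsilon vs Sigma — 16–7, Epsilon advances.
The agenda winner is Epsilon.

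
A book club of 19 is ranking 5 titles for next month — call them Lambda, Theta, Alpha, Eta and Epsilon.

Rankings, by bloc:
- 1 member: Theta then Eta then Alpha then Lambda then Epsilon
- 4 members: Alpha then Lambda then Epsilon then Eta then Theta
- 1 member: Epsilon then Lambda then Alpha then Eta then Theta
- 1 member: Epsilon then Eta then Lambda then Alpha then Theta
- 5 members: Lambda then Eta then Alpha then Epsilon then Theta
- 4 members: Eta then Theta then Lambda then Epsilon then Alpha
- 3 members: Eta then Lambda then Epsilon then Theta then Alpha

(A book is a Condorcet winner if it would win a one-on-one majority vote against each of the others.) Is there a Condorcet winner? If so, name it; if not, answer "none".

Lambda

Pairwise majorities:
Lambda vs Theta: 4+1+1+5+3 = 14 for Lambda, 5 for Theta — Lambda by 14–5.
Lambda–Alpha: Lambda 14–5.
Lambda–Eta: Lambda 10–9.
Lambda vs Epsilon: 1+4+5+4+3 = 17 for Lambda, 2 for Epsilon — Lambda by 17–2.
Theta vs Alpha: Alpha wins 11–8.
Theta vs Eta: Eta, 18–1.
Theta–Epsilon: Epsilon 14–5.
Alpha vs Eta: Alpha preferred on 4+1 = 5 ballots; Eta wins 14–5.
Alpha vs Epsilon: Alpha is ranked higher on 1+4+5 = 10 ballots, Epsilon on 9. Alpha wins 10–9.
Eta vs Epsilon: Eta, 13–6.
Lambda beats each of Theta, Alpha, Eta, Epsilon — Lambda is the Condorcet winner.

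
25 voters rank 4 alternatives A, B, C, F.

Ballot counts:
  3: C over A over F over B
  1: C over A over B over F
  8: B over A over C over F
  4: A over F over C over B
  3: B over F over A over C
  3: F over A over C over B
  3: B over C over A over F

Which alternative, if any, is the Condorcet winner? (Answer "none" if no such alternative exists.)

Check each pair by majority over 25 ballots:
A vs B: A is ranked higher on 3+1+4+3 = 11 ballots, B on 14. B wins 14–11.
A vs C: 18 to 7, A.
A–F: A 19–6.
B vs C: B preferred on 8+3+3 = 14 ballots; B wins 14–11.
B vs F: B, 15–10.
C vs F: 15 to 10, C.
B defeats every rival head-to-head and is the Condorcet winner.

B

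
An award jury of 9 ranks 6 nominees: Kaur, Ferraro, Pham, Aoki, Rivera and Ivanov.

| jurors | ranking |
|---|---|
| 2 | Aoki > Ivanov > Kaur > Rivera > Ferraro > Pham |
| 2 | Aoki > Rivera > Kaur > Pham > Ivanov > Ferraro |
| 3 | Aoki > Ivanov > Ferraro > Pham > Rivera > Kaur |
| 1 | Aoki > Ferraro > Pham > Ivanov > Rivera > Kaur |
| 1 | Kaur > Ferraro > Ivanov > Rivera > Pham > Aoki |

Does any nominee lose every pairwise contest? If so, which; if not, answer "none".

Head-to-head results (9 jurors):
Kaur vs Ferraro: Kaur, 5–4.
Kaur vs Pham: Kaur, 5–4.
Kaur vs Aoki: Kaur is ranked higher on 1 ballot, Aoki on 8. Aoki wins 8–1.
Kaur–Rivera: Rivera 6–3.
Kaur vs Ivanov: 3 to 6, Ivanov.
Ferraro–Pham: Ferraro 7–2.
Ferraro vs Aoki: Ferraro is ranked higher on 1 ballot, Aoki on 8. Aoki wins 8–1.
Ferraro vs Rivera: 3+1+1 = 5 for Ferraro, 4 for Rivera — Ferraro by 5–4.
Ferraro vs Ivanov: 2 to 7, Ivanov.
Pham vs Aoki: Aoki, 8–1.
Pham vs Rivera: Pham preferred on 3+1 = 4 ballots; Rivera wins 5–4.
Pham vs Ivanov: 2+1 = 3 for Pham, 6 for Ivanov — Ivanov by 6–3.
Aoki vs Rivera: Aoki preferred on 2+2+3+1 = 8 ballots; Aoki wins 8–1.
Aoki–Ivanov: Aoki 8–1.
Rivera vs Ivanov: Ivanov wins 7–2.
Pham loses to every other nominee — it is the Condorcet loser.

Pham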